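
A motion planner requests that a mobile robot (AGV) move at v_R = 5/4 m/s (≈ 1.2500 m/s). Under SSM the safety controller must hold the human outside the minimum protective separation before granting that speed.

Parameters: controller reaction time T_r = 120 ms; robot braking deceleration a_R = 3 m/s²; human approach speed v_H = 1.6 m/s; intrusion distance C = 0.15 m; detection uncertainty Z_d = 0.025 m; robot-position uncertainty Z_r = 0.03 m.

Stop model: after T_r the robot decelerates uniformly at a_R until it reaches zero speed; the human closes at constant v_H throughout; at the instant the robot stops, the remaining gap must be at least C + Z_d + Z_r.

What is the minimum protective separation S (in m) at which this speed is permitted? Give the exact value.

S_min = 17689/12000 m = 1.4741 m

braking lasts T_s = (5/4)/3 = 0.4167 s
robot covers v_R·T_r = 1.2500·0.1200 = 0.1500 m before braking
robot covers 1.2500·0.4167 − ½·3.0000·0.4167² = 0.2604 m while stopping
human closes 1.6000·0.5367 = 0.8587 m
C+Z_d+Z_r = 0.1500+0.0250+0.0300 = 0.2050 m
S_min ≈ 0.1500+0.2604+0.8587+0.2050  ⇒  S_min = 17689/12000 m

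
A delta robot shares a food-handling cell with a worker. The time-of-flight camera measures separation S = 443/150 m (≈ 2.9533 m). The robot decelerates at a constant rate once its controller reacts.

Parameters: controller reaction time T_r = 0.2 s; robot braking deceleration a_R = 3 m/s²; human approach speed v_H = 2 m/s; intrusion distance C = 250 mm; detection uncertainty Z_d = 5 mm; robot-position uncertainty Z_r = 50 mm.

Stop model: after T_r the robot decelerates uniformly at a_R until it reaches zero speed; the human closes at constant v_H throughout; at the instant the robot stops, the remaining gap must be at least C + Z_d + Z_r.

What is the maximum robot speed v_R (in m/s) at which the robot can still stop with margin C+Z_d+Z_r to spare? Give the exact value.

collect terms ⇒ (1/6)·v_R² + (13/15)·v_R + (-1349/600) = 0
  disc = (13/15)² − 4·(1/6)·(-1349/600) = 9/4 ; √disc = 3/2
  v_R = (−(13/15) + 3/2) / (2·(1/6)) = 19/10 m/s
check:
T_s = v_R/a_R = (19/10)/3 = 0.6333 s
robot covers v_R·T_r = 1.9000·0.2000 = 0.3800 m before braking
braking distance = 1.9000²/(2·3.0000) = 0.6017 m
human closes 2.0000·0.8333 = 1.6667 m
residual clearance needed = 0.2500+0.0050+0.0500 = 0.3050 m
sum ≈ 0.3800+0.6017+1.6667+0.3050 ≈ 2.9533 m = S ✓

v_R_max = 19/10 m/s = 1.9000 m/s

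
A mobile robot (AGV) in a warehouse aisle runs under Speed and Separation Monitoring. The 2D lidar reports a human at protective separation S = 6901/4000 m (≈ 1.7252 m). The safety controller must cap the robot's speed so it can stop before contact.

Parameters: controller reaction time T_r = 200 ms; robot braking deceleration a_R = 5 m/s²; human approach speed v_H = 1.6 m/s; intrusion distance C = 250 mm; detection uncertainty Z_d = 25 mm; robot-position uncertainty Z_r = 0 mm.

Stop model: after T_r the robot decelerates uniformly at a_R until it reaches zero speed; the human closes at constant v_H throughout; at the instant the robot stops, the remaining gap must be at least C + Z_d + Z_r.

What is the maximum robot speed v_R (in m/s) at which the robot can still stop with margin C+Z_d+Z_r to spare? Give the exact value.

at the boundary: (1/10)·v² + (13/25)·v + (-4521/4000) = 0
  disc = (13/25)² − 4·(1/10)·(-4521/4000) = 289/400 ; √disc = 17/20
  v_R = (−(13/25) + 17/20) / (2·(1/10)) = 33/20 m/s
check:
stop time T_s = (33/20)/5 = 0.3300 s
robot covers v_R·T_r = 1.6500·0.2000 = 0.3300 m before braking
robot under decel: 1.6500²/(2·5.0000) = 0.2722 m
person approaches 1.6000·(0.2000+0.3300) = 0.8480 m
residual clearance needed = 0.2500+0.0250+0.0000 = 0.2750 m
sum ≈ 0.3300+0.2722+0.8480+0.2750 ≈ 1.7252 m = S ✓

v_R_max = 33/20 m/s = 1.6500 m/s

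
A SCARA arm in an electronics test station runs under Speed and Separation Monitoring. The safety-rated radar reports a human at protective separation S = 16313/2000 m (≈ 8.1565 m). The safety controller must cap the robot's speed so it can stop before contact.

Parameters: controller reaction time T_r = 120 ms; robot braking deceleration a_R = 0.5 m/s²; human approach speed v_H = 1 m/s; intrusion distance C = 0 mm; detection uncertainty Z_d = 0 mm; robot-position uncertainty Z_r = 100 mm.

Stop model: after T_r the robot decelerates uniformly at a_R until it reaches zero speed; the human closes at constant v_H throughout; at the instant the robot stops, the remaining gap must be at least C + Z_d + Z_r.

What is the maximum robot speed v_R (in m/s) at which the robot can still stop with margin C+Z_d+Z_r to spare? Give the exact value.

v_R_max = 39/20 m/s = 1.9500 m/s

quadratic (1)·v² + (53/25)·v + (-15873/2000) = 0
  disc = (53/25)² − 4·(1)·(-15873/2000) = 90601/2500 ; √disc = 301/50
  v_R = (−(53/25) + 301/50) / (2·(1)) = 39/20 m/s
check:
stop time T_s = (39/20)/(1/2) = 3.9000 s
robot covers v_R·T_r = 1.9500·0.1200 = 0.2340 m before braking
braking distance = 1.9500²/(2·0.5000) = 3.8025 m
person approaches 1.0000·(0.1200+3.9000) = 4.0200 m
residual clearance needed = 0.0000+0.0000+0.1000 = 0.1000 m
sum ≈ 0.2340+3.8025+4.0200+0.1000 ≈ 8.1565 m = S ✓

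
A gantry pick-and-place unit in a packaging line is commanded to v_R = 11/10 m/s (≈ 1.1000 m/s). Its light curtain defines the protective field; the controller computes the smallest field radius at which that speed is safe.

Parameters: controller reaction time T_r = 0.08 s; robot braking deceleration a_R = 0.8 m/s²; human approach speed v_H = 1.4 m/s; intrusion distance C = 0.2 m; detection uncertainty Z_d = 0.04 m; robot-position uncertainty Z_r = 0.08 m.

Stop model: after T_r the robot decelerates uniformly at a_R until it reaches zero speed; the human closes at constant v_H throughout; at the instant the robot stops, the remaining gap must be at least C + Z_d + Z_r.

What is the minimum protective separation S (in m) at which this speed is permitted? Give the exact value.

S_min = 2561/800 m = 3.2012 m

stop time T_s = (11/10)/(4/5) = 1.3750 s
robot covers v_R·T_r = 1.1000·0.0800 = 0.0880 m before braking
robot under decel: 1.1000²/(2·0.8000) = 0.7562 m
human closes 1.4000·1.4550 = 2.0370 m
C+Z_d+Z_r = 0.2000+0.0400+0.0800 = 0.3200 m
S_min ≈ 0.0880+0.7562+2.0370+0.3200  ⇒  S_min = 2561/800 m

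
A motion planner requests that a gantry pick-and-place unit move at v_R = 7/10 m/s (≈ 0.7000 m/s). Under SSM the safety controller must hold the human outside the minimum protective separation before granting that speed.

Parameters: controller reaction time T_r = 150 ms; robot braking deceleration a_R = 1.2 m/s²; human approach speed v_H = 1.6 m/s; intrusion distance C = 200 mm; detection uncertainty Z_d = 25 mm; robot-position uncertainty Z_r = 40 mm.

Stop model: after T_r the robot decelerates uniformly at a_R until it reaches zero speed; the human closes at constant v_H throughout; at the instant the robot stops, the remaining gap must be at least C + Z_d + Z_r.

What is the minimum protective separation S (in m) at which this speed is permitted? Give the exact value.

S_min = 699/400 m = 1.7475 m

T_s = v_R/a_R = (7/10)/(6/5) = 0.5833 s
robot in T_r: 0.7000·0.1500 = 0.1050 m
robot under decel: 0.7000²/(2·1.2000) = 0.2042 m
person approaches 1.6000·(0.1500+0.5833) = 1.1733 m
margins: 0.2000+0.0250+0.0400 = 0.2650 m
S_min ≈ 0.1050+0.2042+1.1733+0.2650  ⇒  S_min = 699/400 m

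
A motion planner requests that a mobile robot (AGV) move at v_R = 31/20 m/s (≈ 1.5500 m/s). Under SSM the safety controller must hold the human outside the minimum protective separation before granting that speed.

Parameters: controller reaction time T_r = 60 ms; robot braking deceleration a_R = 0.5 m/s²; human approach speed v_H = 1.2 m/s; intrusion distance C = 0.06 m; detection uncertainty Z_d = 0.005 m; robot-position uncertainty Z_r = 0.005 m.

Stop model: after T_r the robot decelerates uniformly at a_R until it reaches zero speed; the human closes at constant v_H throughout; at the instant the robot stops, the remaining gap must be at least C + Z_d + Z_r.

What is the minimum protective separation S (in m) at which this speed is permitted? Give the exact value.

S_min = 2543/400 m = 6.3575 m

braking lasts T_s = (31/20)/(1/2) = 3.1000 s
robot covers v_R·T_r = 1.5500·0.0600 = 0.0930 m before braking
braking distance = 1.5500²/(2·0.5000) = 2.4025 m
human closes 1.2000·3.1600 = 3.7920 m
margins: 0.0600+0.0050+0.0050 = 0.0700 m
S_min ≈ 0.0930+2.4025+3.7920+0.0700  ⇒  S_min = 2543/400 m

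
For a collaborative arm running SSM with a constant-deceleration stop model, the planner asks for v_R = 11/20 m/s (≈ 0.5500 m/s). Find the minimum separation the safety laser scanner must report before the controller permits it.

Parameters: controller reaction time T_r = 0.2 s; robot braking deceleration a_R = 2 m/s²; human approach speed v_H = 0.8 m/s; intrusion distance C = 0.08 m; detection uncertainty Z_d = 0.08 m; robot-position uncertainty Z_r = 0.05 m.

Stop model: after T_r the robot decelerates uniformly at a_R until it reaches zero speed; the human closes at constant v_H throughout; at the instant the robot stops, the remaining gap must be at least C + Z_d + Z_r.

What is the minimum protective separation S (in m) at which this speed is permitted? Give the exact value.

S_min = 1241/1600 m = 0.7756 m

braking lasts T_s = (11/20)/2 = 0.2750 s
robot covers v_R·T_r = 0.5500·0.2000 = 0.1100 m before braking
robot covers 0.5500·0.2750 − ½·2.0000·0.2750² = 0.0756 m while stopping
person approaches 0.8000·(0.2000+0.2750) = 0.3800 m
residual clearance needed = 0.0800+0.0800+0.0500 = 0.2100 m
S_min ≈ 0.1100+0.0756+0.3800+0.2100  ⇒  S_min = 1241/1600 m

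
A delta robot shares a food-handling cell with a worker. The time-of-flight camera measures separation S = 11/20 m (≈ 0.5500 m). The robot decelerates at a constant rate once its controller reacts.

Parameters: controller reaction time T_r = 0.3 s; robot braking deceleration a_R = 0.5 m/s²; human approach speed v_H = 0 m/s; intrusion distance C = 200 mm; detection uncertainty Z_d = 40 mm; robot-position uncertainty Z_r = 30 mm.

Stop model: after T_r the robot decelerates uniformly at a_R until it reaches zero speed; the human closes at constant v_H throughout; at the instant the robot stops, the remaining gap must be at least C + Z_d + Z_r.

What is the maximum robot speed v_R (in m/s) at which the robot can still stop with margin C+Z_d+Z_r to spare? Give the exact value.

at the boundary: (1)·v² + (3/10)·v + (-7/25) = 0
  disc = (3/10)² − 4·(1)·(-7/25) = 121/100 ; √disc = 11/10
  v_R = (−(3/10) + 11/10) / (2·(1)) = 2/5 m/s
check:
braking lasts T_s = (2/5)/(1/2) = 0.8000 s
robot covers v_R·T_r = 0.4000·0.3000 = 0.1200 m before braking
robot covers 0.4000·0.8000 − ½·0.5000·0.8000² = 0.1600 m while stopping
person approaches 0.0000·(0.3000+0.8000) = 0.0000 m
margins: 0.2000+0.0400+0.0300 = 0.2700 m
sum ≈ 0.1200+0.1600+0.0000+0.2700 ≈ 0.5500 m = S ✓

v_R_max = 2/5 m/s = 0.4000 m/s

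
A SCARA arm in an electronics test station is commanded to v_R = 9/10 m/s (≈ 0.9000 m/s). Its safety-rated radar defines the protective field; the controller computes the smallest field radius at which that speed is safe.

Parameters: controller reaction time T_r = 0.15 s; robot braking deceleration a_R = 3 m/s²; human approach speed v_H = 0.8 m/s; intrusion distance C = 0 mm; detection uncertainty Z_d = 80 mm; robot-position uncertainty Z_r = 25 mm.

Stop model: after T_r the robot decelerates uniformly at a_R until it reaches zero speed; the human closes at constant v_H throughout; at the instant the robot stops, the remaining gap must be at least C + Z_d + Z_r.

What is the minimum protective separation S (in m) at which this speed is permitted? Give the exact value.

T_s = v_R/a_R = (9/10)/3 = 0.3000 s
reaction-phase robot travel = 0.9000·0.1500 = 0.1350 m
robot under decel: 0.9000²/(2·3.0000) = 0.1350 m
human over T_r+T_s: 0.8000·(0.1500+0.3000) = 0.3600 m
C+Z_d+Z_r = 0.0000+0.0800+0.0250 = 0.1050 m
S_min ≈ 0.1350+0.1350+0.3600+0.1050  ⇒  S_min = 147/200 m

S_min = 147/200 m = 0.7350 m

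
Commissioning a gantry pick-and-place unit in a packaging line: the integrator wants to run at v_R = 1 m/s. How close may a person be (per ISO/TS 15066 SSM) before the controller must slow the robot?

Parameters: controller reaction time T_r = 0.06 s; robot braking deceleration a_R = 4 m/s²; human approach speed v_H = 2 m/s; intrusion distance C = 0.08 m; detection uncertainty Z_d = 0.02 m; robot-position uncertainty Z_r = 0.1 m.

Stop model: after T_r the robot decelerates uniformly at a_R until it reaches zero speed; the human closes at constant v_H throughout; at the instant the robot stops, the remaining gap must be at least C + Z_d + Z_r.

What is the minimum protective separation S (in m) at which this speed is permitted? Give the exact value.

S_min = 201/200 m = 1.0050 m

stop time T_s = 1/4 = 0.2500 s
robot covers v_R·T_r = 1.0000·0.0600 = 0.0600 m before braking
braking distance = 1.0000²/(2·4.0000) = 0.1250 m
human closes 2.0000·0.3100 = 0.6200 m
C+Z_d+Z_r = 0.0800+0.0200+0.1000 = 0.2000 m
S_min ≈ 0.0600+0.1250+0.6200+0.2000  ⇒  S_min = 201/200 m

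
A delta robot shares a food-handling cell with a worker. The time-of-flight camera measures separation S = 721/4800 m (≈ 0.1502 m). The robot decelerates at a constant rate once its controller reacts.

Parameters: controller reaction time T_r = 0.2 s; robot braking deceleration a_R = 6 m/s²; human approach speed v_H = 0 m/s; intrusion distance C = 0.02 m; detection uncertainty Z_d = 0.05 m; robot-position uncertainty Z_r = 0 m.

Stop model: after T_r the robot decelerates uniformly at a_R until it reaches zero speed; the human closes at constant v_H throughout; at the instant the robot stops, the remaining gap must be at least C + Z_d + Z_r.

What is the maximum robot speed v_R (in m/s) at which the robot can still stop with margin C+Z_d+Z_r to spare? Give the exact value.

v_R_max = 7/20 m/s = 0.3500 m/s

quadratic (1/12)·v² + (1/5)·v + (-77/960) = 0
  disc = (1/5)² − 4·(1/12)·(-77/960) = 961/14400 ; √disc = 31/120
  v_R = (−(1/5) + 31/120) / (2·(1/12)) = 7/20 m/s
check:
braking lasts T_s = (7/20)/6 = 0.0583 s
robot in T_r: 0.3500·0.2000 = 0.0700 m
braking distance = 0.3500²/(2·6.0000) = 0.0102 m
human over T_r+T_s: 0.0000·(0.2000+0.0583) = 0.0000 m
residual clearance needed = 0.0200+0.0500+0.0000 = 0.0700 m
sum ≈ 0.0700+0.0102+0.0000+0.0700 ≈ 0.1502 m = S ✓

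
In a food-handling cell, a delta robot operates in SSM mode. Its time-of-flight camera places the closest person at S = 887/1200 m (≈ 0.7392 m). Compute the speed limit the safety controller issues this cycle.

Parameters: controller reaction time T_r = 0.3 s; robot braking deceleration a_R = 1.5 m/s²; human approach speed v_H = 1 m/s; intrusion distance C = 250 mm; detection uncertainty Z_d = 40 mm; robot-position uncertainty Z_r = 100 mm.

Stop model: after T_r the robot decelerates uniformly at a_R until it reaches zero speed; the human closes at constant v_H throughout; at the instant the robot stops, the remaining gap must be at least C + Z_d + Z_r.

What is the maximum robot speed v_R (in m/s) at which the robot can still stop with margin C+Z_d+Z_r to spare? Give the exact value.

v_R_max = 1/20 m/s = 0.0500 m/s

quadratic (1/3)·v² + (29/30)·v + (-59/1200) = 0
  disc = (29/30)² − 4·(1/3)·(-59/1200) = 1 ; √disc = 1
  v_R = (−(29/30) + 1) / (2·(1/3)) = 1/20 m/s
check:
T_s = v_R/a_R = (1/20)/(3/2) = 0.0333 s
robot in T_r: 0.0500·0.3000 = 0.0150 m
braking distance = 0.0500²/(2·1.5000) = 0.0008 m
human over T_r+T_s: 1.0000·(0.3000+0.0333) = 0.3333 m
margins: 0.2500+0.0400+0.1000 = 0.3900 m
sum ≈ 0.0150+0.0008+0.3333+0.3900 ≈ 0.7392 m = S ✓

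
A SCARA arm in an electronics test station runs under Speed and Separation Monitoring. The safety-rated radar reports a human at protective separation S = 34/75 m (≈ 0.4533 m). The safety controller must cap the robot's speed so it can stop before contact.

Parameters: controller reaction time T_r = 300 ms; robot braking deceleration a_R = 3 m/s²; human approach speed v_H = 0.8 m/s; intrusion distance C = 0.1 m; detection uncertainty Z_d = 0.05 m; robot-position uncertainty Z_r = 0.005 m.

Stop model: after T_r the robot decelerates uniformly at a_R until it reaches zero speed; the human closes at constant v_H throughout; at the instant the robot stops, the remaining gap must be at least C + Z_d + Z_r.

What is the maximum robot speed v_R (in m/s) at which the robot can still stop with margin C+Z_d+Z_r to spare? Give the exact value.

quadratic (1/6)·v² + (17/30)·v + (-7/120) = 0
  disc = (17/30)² − 4·(1/6)·(-7/120) = 9/25 ; √disc = 3/5
  v_R = (−(17/30) + 3/5) / (2·(1/6)) = 1/10 m/s
check:
stop time T_s = (1/10)/3 = 0.0333 s
reaction-phase robot travel = 0.1000·0.3000 = 0.0300 m
braking distance = 0.1000²/(2·3.0000) = 0.0017 m
human over T_r+T_s: 0.8000·(0.3000+0.0333) = 0.2667 m
C+Z_d+Z_r = 0.1000+0.0500+0.0050 = 0.1550 m
sum ≈ 0.0300+0.0017+0.2667+0.1550 ≈ 0.4533 m = S ✓

v_R_max = 1/10 m/s = 0.1000 m/s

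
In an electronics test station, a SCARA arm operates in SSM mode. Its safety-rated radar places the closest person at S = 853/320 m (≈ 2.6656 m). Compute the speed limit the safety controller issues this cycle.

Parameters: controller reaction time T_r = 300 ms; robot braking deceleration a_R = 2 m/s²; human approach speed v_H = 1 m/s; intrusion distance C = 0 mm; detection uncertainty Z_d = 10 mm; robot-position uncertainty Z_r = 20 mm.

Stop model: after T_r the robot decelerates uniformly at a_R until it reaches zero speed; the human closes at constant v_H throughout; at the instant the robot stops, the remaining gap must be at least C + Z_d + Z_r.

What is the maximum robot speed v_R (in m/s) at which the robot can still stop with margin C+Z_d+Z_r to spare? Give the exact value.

at the boundary: (1/4)·v² + (4/5)·v + (-3737/1600) = 0
  disc = (4/5)² − 4·(1/4)·(-3737/1600) = 4761/1600 ; √disc = 69/40
  v_R = (−(4/5) + 69/40) / (2·(1/4)) = 37/20 m/s
check:
braking lasts T_s = (37/20)/2 = 0.9250 s
robot in T_r: 1.8500·0.3000 = 0.5550 m
robot covers 1.8500·0.9250 − ½·2.0000·0.9250² = 0.8556 m while stopping
human closes 1.0000·1.2250 = 1.2250 m
margins: 0.0000+0.0100+0.0200 = 0.0300 m
sum ≈ 0.5550+0.8556+1.2250+0.0300 ≈ 2.6656 m = S ✓

v_R_max = 37/20 m/s = 1.8500 m/s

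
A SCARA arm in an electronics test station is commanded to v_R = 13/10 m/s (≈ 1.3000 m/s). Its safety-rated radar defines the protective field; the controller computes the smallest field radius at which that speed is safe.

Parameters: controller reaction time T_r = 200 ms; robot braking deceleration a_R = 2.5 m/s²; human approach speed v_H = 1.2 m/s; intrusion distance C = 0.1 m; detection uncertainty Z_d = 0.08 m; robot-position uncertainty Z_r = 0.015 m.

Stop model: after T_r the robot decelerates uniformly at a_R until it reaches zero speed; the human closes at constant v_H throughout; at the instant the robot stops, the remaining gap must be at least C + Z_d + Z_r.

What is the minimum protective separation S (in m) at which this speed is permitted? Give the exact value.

T_s = v_R/a_R = (13/10)/(5/2) = 0.5200 s
robot in T_r: 1.3000·0.2000 = 0.2600 m
robot under decel: 1.3000²/(2·2.5000) = 0.3380 m
person approaches 1.2000·(0.2000+0.5200) = 0.8640 m
margins: 0.1000+0.0800+0.0150 = 0.1950 m
S_min ≈ 0.2600+0.3380+0.8640+0.1950  ⇒  S_min = 1657/1000 m

S_min = 1657/1000 m = 1.6570 m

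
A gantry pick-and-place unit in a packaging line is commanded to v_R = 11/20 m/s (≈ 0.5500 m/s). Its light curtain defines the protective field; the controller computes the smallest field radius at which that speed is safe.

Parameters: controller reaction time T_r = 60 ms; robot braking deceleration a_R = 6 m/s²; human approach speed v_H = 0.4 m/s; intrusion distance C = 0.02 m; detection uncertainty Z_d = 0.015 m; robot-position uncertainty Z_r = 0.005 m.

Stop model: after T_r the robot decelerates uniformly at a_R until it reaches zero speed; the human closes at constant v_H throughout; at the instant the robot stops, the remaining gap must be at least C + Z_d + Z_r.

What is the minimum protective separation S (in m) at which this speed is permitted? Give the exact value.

S_min = 1271/8000 m = 0.1589 m

stop time T_s = (11/20)/6 = 0.0917 s
robot covers v_R·T_r = 0.5500·0.0600 = 0.0330 m before braking
robot under decel: 0.5500²/(2·6.0000) = 0.0252 m
human over T_r+T_s: 0.4000·(0.0600+0.0917) = 0.0607 m
margins: 0.0200+0.0150+0.0050 = 0.0400 m
S_min ≈ 0.0330+0.0252+0.0607+0.0400  ⇒  S_min = 1271/8000 m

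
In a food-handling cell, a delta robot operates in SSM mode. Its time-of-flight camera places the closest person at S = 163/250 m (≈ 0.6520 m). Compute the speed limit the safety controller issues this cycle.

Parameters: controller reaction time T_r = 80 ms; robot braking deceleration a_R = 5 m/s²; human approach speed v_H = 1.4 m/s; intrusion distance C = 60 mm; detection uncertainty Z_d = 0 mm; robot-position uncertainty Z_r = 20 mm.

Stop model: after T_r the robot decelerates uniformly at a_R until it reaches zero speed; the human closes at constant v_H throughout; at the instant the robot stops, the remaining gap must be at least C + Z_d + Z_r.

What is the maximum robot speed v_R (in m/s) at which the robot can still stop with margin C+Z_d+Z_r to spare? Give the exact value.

collect terms ⇒ (1/10)·v_R² + (9/25)·v_R + (-23/50) = 0
  disc = (9/25)² − 4·(1/10)·(-23/50) = 196/625 ; √disc = 14/25
  v_R = (−(9/25) + 14/25) / (2·(1/10)) = 1 m/s
check:
stop time T_s = 1/5 = 0.2000 s
robot in T_r: 1.0000·0.0800 = 0.0800 m
braking distance = 1.0000²/(2·5.0000) = 0.1000 m
human over T_r+T_s: 1.4000·(0.0800+0.2000) = 0.3920 m
C+Z_d+Z_r = 0.0600+0.0000+0.0200 = 0.0800 m
sum ≈ 0.0800+0.1000+0.3920+0.0800 ≈ 0.6520 m = S ✓

v_R_max = 1 m/s = 1.0000 m/s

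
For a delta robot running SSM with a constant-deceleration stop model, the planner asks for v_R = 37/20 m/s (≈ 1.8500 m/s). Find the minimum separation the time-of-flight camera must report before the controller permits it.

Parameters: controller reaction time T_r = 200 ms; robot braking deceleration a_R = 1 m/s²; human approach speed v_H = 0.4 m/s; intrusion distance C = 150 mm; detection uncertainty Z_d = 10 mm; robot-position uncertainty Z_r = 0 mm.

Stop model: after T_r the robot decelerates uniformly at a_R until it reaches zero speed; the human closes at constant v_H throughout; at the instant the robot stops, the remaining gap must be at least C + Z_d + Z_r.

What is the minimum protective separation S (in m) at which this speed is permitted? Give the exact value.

T_s = v_R/a_R = (37/20)/1 = 1.8500 s
reaction-phase robot travel = 1.8500·0.2000 = 0.3700 m
braking distance = 1.8500²/(2·1.0000) = 1.7112 m
person approaches 0.4000·(0.2000+1.8500) = 0.8200 m
C+Z_d+Z_r = 0.1500+0.0100+0.0000 = 0.1600 m
S_min ≈ 0.3700+1.7112+0.8200+0.1600  ⇒  S_min = 2449/800 m

S_min = 2449/800 m = 3.0612 m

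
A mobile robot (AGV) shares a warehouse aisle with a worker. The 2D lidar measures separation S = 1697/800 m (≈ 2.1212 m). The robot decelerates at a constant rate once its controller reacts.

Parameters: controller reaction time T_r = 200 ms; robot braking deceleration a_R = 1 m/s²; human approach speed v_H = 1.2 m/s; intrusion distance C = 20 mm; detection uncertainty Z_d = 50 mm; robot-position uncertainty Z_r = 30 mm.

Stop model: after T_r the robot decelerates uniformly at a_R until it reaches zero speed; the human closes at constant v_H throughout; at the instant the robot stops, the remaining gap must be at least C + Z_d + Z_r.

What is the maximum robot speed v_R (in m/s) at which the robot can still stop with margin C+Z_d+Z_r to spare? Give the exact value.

at the boundary: (1/2)·v² + (7/5)·v + (-57/32) = 0
  disc = (7/5)² − 4·(1/2)·(-57/32) = 2209/400 ; √disc = 47/20
  v_R = (−(7/5) + 47/20) / (2·(1/2)) = 19/20 m/s
check:
T_s = v_R/a_R = (19/20)/1 = 0.9500 s
robot in T_r: 0.9500·0.2000 = 0.1900 m
robot under decel: 0.9500²/(2·1.0000) = 0.4512 m
human closes 1.2000·1.1500 = 1.3800 m
margins: 0.0200+0.0500+0.0300 = 0.1000 m
sum ≈ 0.1900+0.4512+1.3800+0.1000 ≈ 2.1212 m = S ✓

v_R_max = 19/20 m/s = 0.9500 m/s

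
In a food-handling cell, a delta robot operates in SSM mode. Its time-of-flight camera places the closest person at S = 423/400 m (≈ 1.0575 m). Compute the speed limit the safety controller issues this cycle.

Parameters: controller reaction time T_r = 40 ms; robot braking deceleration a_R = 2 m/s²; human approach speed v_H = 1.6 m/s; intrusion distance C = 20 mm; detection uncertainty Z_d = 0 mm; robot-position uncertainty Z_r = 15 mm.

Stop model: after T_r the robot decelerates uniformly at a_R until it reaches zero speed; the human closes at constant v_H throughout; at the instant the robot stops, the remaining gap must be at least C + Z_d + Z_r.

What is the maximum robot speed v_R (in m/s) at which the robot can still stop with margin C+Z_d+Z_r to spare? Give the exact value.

v_R_max = 9/10 m/s = 0.9000 m/s

collect terms ⇒ (1/4)·v_R² + (21/25)·v_R + (-1917/2000) = 0
  disc = (21/25)² − 4·(1/4)·(-1917/2000) = 16641/10000 ; √disc = 129/100
  v_R = (−(21/25) + 129/100) / (2·(1/4)) = 9/10 m/s
check:
T_s = v_R/a_R = (9/10)/2 = 0.4500 s
reaction-phase robot travel = 0.9000·0.0400 = 0.0360 m
robot under decel: 0.9000²/(2·2.0000) = 0.2025 m
human over T_r+T_s: 1.6000·(0.0400+0.4500) = 0.7840 m
C+Z_d+Z_r = 0.0200+0.0000+0.0150 = 0.0350 m
sum ≈ 0.0360+0.2025+0.7840+0.0350 ≈ 1.0575 m = S ✓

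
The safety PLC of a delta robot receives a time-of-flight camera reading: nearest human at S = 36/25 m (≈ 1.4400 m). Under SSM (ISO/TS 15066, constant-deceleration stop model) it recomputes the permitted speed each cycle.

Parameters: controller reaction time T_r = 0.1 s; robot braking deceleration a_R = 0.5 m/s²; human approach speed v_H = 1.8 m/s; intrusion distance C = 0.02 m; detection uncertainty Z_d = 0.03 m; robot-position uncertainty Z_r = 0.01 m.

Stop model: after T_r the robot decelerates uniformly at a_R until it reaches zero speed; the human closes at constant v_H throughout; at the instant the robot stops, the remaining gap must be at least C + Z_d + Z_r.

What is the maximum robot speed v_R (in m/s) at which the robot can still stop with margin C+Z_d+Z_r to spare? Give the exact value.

collect terms ⇒ (1)·v_R² + (37/10)·v_R + (-6/5) = 0
  disc = (37/10)² − 4·(1)·(-6/5) = 1849/100 ; √disc = 43/10
  v_R = (−(37/10) + 43/10) / (2·(1)) = 3/10 m/s
check:
stop time T_s = (3/10)/(1/2) = 0.6000 s
robot in T_r: 0.3000·0.1000 = 0.0300 m
braking distance = 0.3000²/(2·0.5000) = 0.0900 m
human closes 1.8000·0.7000 = 1.2600 m
residual clearance needed = 0.0200+0.0300+0.0100 = 0.0600 m
sum ≈ 0.0300+0.0900+1.2600+0.0600 ≈ 1.4400 m = S ✓

v_R_max = 3/10 m/s = 0.3000 m/s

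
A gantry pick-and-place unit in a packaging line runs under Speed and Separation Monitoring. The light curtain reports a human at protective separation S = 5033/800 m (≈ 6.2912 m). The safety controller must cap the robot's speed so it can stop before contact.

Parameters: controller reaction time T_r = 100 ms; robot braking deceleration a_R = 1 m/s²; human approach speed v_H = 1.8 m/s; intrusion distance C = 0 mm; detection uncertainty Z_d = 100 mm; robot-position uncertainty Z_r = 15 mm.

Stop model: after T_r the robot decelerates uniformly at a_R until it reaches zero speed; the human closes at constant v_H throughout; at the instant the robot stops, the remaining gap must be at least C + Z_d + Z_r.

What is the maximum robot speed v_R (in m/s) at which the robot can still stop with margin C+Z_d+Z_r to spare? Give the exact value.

v_R_max = 41/20 m/s = 2.0500 m/s

collect terms ⇒ (1/2)·v_R² + (19/10)·v_R + (-4797/800) = 0
  disc = (19/10)² − 4·(1/2)·(-4797/800) = 6241/400 ; √disc = 79/20
  v_R = (−(19/10) + 79/20) / (2·(1/2)) = 41/20 m/s
check:
stop time T_s = (41/20)/1 = 2.0500 s
reaction-phase robot travel = 2.0500·0.1000 = 0.2050 m
robot under decel: 2.0500²/(2·1.0000) = 2.1012 m
person approaches 1.8000·(0.1000+2.0500) = 3.8700 m
margins: 0.0000+0.1000+0.0150 = 0.1150 m
sum ≈ 0.2050+2.1012+3.8700+0.1150 ≈ 6.2912 m = S ✓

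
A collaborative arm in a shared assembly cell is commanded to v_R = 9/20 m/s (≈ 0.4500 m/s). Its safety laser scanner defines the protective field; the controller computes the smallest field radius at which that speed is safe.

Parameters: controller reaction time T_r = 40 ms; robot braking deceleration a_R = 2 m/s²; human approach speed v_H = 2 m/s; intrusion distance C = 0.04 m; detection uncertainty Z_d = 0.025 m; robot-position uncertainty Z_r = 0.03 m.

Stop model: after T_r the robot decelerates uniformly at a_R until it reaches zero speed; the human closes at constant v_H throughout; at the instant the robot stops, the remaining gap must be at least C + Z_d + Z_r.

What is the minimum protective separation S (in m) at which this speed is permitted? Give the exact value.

stop time T_s = (9/20)/2 = 0.2250 s
robot in T_r: 0.4500·0.0400 = 0.0180 m
braking distance = 0.4500²/(2·2.0000) = 0.0506 m
human closes 2.0000·0.2650 = 0.5300 m
margins: 0.0400+0.0250+0.0300 = 0.0950 m
S_min ≈ 0.0180+0.0506+0.5300+0.0950  ⇒  S_min = 5549/8000 m

S_min = 5549/8000 m = 0.6936 m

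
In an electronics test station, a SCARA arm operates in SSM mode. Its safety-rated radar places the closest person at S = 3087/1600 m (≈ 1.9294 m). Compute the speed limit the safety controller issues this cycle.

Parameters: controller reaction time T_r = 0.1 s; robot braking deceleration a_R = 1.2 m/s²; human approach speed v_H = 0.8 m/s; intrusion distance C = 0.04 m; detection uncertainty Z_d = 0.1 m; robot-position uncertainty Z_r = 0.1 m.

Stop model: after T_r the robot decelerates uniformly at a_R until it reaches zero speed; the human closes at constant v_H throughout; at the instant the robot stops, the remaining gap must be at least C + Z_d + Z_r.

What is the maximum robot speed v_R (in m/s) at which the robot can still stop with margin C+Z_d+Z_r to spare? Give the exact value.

v_R_max = 5/4 m/s = 1.2500 m/s

at the boundary: (5/12)·v² + (23/30)·v + (-103/64) = 0
  disc = (23/30)² − 4·(5/12)·(-103/64) = 47089/14400 ; √disc = 217/120
  v_R = (−(23/30) + 217/120) / (2·(5/12)) = 5/4 m/s
check:
stop time T_s = (5/4)/(6/5) = 1.0417 s
robot in T_r: 1.2500·0.1000 = 0.1250 m
robot covers 1.2500·1.0417 − ½·1.2000·1.0417² = 0.6510 m while stopping
human over T_r+T_s: 0.8000·(0.1000+1.0417) = 0.9133 m
residual clearance needed = 0.0400+0.1000+0.1000 = 0.2400 m
sum ≈ 0.1250+0.6510+0.9133+0.2400 ≈ 1.9294 m = S ✓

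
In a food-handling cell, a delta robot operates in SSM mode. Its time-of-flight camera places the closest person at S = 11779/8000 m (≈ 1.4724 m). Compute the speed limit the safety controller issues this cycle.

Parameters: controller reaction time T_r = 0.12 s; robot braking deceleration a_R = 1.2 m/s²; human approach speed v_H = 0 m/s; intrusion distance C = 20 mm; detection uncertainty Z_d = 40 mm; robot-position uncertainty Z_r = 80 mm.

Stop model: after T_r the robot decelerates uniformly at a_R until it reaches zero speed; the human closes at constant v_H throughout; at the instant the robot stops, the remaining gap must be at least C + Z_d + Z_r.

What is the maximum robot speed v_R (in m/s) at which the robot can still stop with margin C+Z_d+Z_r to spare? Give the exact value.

collect terms ⇒ (5/12)·v_R² + (3/25)·v_R + (-10659/8000) = 0
  disc = (3/25)² − 4·(5/12)·(-10659/8000) = 89401/40000 ; √disc = 299/200
  v_R = (−(3/25) + 299/200) / (2·(5/12)) = 33/20 m/s
check:
T_s = v_R/a_R = (33/20)/(6/5) = 1.3750 s
reaction-phase robot travel = 1.6500·0.1200 = 0.1980 m
robot under decel: 1.6500²/(2·1.2000) = 1.1344 m
person approaches 0.0000·(0.1200+1.3750) = 0.0000 m
residual clearance needed = 0.0200+0.0400+0.0800 = 0.1400 m
sum ≈ 0.1980+1.1344+0.0000+0.1400 ≈ 1.4724 m = S ✓

v_R_max = 33/20 m/s = 1.6500 m/s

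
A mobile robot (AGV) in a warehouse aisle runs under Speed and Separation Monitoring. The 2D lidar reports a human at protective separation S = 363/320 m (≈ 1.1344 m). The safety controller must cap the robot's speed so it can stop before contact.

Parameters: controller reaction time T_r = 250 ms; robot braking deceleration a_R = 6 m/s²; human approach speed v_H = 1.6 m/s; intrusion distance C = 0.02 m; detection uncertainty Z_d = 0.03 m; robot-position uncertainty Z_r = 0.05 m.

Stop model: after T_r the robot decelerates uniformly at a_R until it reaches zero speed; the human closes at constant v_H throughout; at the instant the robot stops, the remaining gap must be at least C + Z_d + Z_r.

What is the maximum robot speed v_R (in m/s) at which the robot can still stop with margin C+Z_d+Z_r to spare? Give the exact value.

v_R_max = 21/20 m/s = 1.0500 m/s

quadratic (1/12)·v² + (31/60)·v + (-203/320) = 0
  disc = (31/60)² − 4·(1/12)·(-203/320) = 6889/14400 ; √disc = 83/120
  v_R = (−(31/60) + 83/120) / (2·(1/12)) = 21/20 m/s
check:
T_s = v_R/a_R = (21/20)/6 = 0.1750 s
robot in T_r: 1.0500·0.2500 = 0.2625 m
robot under decel: 1.0500²/(2·6.0000) = 0.0919 m
person approaches 1.6000·(0.2500+0.1750) = 0.6800 m
margins: 0.0200+0.0300+0.0500 = 0.1000 m
sum ≈ 0.2625+0.0919+0.6800+0.1000 ≈ 1.1344 m = S ✓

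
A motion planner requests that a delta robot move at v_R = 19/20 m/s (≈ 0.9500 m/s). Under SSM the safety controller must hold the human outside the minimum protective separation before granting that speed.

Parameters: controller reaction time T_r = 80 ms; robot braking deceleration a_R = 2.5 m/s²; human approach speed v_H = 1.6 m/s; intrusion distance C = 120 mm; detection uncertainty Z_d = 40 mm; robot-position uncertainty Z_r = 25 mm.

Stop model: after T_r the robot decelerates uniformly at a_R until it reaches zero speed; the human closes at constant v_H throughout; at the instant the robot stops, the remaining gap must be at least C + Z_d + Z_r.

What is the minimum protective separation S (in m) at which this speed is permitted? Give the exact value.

T_s = v_R/a_R = (19/20)/(5/2) = 0.3800 s
reaction-phase robot travel = 0.9500·0.0800 = 0.0760 m
robot covers 0.9500·0.3800 − ½·2.5000·0.3800² = 0.1805 m while stopping
human over T_r+T_s: 1.6000·(0.0800+0.3800) = 0.7360 m
margins: 0.1200+0.0400+0.0250 = 0.1850 m
S_min ≈ 0.0760+0.1805+0.7360+0.1850  ⇒  S_min = 471/400 m

S_min = 471/400 m = 1.1775 m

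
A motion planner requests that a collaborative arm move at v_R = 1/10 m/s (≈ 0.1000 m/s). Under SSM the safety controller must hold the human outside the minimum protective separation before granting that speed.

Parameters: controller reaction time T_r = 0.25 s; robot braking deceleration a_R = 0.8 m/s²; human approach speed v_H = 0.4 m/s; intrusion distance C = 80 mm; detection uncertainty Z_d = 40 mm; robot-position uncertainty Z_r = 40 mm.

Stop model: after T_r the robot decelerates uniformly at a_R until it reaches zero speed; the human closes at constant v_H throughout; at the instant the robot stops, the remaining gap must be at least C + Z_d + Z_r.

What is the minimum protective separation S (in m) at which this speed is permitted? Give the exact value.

S_min = 273/800 m = 0.3412 m

T_s = v_R/a_R = (1/10)/(4/5) = 0.1250 s
robot in T_r: 0.1000·0.2500 = 0.0250 m
braking distance = 0.1000²/(2·0.8000) = 0.0063 m
human over T_r+T_s: 0.4000·(0.2500+0.1250) = 0.1500 m
residual clearance needed = 0.0800+0.0400+0.0400 = 0.1600 m
S_min ≈ 0.0250+0.0063+0.1500+0.1600  ⇒  S_min = 273/800 m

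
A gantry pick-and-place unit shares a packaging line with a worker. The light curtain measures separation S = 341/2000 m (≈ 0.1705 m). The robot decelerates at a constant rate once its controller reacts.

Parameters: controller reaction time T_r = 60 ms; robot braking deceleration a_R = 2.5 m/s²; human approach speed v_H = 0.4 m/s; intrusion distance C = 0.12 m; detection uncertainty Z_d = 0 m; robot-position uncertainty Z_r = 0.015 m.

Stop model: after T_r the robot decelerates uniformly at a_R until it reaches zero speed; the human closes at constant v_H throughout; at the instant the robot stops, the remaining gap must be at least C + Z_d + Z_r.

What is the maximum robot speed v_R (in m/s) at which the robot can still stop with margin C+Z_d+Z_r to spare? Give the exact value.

collect terms ⇒ (1/5)·v_R² + (11/50)·v_R + (-23/2000) = 0
  disc = (11/50)² − 4·(1/5)·(-23/2000) = 36/625 ; √disc = 6/25
  v_R = (−(11/50) + 6/25) / (2·(1/5)) = 1/20 m/s
check:
braking lasts T_s = (1/20)/(5/2) = 0.0200 s
robot in T_r: 0.0500·0.0600 = 0.0030 m
robot covers 0.0500·0.0200 − ½·2.5000·0.0200² = 0.0005 m while stopping
human closes 0.4000·0.0800 = 0.0320 m
residual clearance needed = 0.1200+0.0000+0.0150 = 0.1350 m
sum ≈ 0.0030+0.0005+0.0320+0.1350 ≈ 0.1705 m = S ✓

v_R_max = 1/20 m/s = 0.0500 m/s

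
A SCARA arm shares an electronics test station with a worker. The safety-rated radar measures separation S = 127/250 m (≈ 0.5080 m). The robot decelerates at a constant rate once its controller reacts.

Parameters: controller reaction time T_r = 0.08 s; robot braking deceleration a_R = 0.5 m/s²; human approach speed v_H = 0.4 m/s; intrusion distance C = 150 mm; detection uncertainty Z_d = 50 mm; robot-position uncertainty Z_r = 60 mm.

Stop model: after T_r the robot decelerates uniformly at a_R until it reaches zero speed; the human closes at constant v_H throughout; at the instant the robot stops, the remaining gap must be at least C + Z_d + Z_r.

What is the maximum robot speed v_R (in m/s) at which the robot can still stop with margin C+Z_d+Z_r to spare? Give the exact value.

v_R_max = 1/5 m/s = 0.2000 m/s

collect terms ⇒ (1)·v_R² + (22/25)·v_R + (-27/125) = 0
  disc = (22/25)² − 4·(1)·(-27/125) = 1024/625 ; √disc = 32/25
  v_R = (−(22/25) + 32/25) / (2·(1)) = 1/5 m/s
check:
T_s = v_R/a_R = (1/5)/(1/2) = 0.4000 s
robot in T_r: 0.2000·0.0800 = 0.0160 m
robot covers 0.2000·0.4000 − ½·0.5000·0.4000² = 0.0400 m while stopping
human over T_r+T_s: 0.4000·(0.0800+0.4000) = 0.1920 m
margins: 0.1500+0.0500+0.0600 = 0.2600 m
sum ≈ 0.0160+0.0400+0.1920+0.2600 ≈ 0.5080 m = S ✓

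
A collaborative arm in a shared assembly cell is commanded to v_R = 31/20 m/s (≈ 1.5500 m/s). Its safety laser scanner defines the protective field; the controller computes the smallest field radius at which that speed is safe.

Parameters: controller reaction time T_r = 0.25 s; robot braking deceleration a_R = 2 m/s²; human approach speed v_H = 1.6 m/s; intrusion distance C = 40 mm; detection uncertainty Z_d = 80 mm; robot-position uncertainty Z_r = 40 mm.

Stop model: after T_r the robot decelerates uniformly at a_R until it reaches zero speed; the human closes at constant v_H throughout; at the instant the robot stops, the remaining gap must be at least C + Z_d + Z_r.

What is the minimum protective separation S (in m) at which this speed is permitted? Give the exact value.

S_min = 4461/1600 m = 2.7881 m

braking lasts T_s = (31/20)/2 = 0.7750 s
robot covers v_R·T_r = 1.5500·0.2500 = 0.3875 m before braking
robot under decel: 1.5500²/(2·2.0000) = 0.6006 m
human over T_r+T_s: 1.6000·(0.2500+0.7750) = 1.6400 m
margins: 0.0400+0.0800+0.0400 = 0.1600 m
S_min ≈ 0.3875+0.6006+1.6400+0.1600  ⇒  S_min = 4461/1600 m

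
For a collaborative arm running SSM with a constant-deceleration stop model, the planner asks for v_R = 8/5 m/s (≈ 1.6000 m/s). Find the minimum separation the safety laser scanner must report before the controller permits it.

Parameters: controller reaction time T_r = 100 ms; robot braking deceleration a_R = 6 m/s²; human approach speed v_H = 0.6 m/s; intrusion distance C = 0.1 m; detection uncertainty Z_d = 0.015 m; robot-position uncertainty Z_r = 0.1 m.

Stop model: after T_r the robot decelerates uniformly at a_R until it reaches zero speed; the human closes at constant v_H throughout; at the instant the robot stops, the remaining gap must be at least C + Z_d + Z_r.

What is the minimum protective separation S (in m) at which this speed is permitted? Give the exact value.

S_min = 97/120 m = 0.8083 m

T_s = v_R/a_R = (8/5)/6 = 0.2667 s
reaction-phase robot travel = 1.6000·0.1000 = 0.1600 m
braking distance = 1.6000²/(2·6.0000) = 0.2133 m
human over T_r+T_s: 0.6000·(0.1000+0.2667) = 0.2200 m
residual clearance needed = 0.1000+0.0150+0.1000 = 0.2150 m
S_min ≈ 0.1600+0.2133+0.2200+0.2150  ⇒  S_min = 97/120 m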